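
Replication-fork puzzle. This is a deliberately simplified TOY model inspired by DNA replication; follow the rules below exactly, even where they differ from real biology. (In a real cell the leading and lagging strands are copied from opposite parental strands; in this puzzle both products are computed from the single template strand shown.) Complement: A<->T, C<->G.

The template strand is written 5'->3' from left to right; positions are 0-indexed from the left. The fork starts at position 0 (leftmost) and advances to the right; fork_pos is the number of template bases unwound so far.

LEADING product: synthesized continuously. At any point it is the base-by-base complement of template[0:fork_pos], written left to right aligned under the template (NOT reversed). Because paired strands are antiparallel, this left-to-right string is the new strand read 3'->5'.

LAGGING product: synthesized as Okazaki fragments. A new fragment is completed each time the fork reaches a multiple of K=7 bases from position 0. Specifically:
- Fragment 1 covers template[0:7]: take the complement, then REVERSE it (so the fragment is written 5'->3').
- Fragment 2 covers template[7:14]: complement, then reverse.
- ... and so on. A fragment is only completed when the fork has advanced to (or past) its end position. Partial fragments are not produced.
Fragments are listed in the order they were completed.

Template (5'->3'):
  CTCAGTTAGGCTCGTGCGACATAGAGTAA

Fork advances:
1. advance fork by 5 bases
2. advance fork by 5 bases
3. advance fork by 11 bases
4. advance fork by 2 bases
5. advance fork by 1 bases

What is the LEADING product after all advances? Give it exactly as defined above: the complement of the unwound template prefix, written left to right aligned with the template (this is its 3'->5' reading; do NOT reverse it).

Step 1: advance 5 -> fork_pos = 0 + 5 = 5.
Step 2: advance 5 -> fork_pos = 5 + 5 = 10.
Step 3: advance 11 -> fork_pos = 10 + 11 = 21.
Step 4: advance 2 -> fork_pos = 21 + 2 = 23.
Step 5: advance 1 -> fork_pos = 23 + 1 = 24.
Unwound prefix: template[0:24] = CTCAGTTAGGCTCGTGCGACATAG
Complement it base by base (A<->T, C<->G), keeping left-to-right order:
  [0:5] CTCAG -> GAGTC
  [5:10] TTAGG -> AATCC
  [10:15] CTCGT -> GAGCA
  [15:20] GCGAC -> CGCTG
  [20:24] ATAG -> TATC
Concatenate: GAGTCAATCCGAGCACGCTGTATC (length 24; written aligned with the template, i.e. 3'->5').

Answer: GAGTCAATCCGAGCACGCTGTATC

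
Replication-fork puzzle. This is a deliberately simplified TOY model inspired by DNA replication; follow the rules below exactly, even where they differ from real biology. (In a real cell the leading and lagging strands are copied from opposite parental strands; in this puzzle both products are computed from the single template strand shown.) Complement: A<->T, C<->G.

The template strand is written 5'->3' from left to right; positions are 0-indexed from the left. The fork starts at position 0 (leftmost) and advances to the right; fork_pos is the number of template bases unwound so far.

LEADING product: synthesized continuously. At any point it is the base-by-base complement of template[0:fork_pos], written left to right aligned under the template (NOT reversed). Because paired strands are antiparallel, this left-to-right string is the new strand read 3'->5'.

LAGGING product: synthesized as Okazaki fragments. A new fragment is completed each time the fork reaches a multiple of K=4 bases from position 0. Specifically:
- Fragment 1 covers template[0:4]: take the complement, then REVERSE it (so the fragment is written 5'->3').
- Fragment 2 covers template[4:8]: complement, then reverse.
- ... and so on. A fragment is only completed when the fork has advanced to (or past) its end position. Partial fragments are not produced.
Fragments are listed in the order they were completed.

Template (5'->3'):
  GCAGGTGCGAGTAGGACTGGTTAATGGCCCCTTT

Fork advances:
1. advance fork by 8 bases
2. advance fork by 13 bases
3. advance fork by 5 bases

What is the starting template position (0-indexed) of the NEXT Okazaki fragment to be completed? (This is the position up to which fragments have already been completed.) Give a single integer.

Answer: 24

Derivation:
Step 1: advance 8 -> fork_pos = 0 + 8 = 8. Reached multiple(s) of 4: 4, 8 -> fragments 1-2 completed (2 total).
Step 2: advance 13 -> fork_pos = 8 + 13 = 21. Reached multiple(s) of 4: 12, 16, 20 -> fragments 3-5 completed (5 total).
Step 3: advance 5 -> fork_pos = 21 + 5 = 26. Reached multiple(s) of 4: 24 -> fragment 6 completed (6 total).
6 fragment(s) completed, covering template[0:24] (6 x 4 = 24). The next fragment, fragment 7, covers template[24:28], so it starts at position 24.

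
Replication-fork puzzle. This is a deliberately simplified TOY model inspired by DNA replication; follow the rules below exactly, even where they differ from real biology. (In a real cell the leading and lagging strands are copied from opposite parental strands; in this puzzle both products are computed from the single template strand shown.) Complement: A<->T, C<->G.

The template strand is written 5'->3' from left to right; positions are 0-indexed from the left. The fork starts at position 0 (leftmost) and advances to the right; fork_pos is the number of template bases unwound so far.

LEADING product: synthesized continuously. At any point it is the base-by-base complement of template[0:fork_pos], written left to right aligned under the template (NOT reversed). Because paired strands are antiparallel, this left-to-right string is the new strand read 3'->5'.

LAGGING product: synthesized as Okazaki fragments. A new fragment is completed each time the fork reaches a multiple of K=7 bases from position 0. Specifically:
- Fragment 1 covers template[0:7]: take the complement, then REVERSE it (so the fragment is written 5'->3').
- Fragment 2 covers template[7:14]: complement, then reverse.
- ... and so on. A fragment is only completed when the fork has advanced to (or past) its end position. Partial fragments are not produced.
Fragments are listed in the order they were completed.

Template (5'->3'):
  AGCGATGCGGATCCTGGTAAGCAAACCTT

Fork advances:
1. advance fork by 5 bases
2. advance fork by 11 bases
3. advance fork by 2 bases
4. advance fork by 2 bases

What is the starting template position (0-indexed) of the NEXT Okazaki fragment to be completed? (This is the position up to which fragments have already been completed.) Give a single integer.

Answer: 14

Derivation:
Step 1: advance 5 -> fork_pos = 0 + 5 = 5. Next multiple of 7 is 7 (not reached); still 0 fragment(s).
Step 2: advance 11 -> fork_pos = 5 + 11 = 16. Reached multiple(s) of 7: 7, 14 -> fragments 1-2 completed (2 total).
Step 3: advance 2 -> fork_pos = 16 + 2 = 18. Next multiple of 7 is 21 (not reached); still 2 fragment(s).
Step 4: advance 2 -> fork_pos = 18 + 2 = 20. Next multiple of 7 is 21 (not reached); still 2 fragment(s).
2 fragment(s) completed, covering template[0:14] (2 x 7 = 14). The next fragment, fragment 3, covers template[14:21], so it starts at position 14.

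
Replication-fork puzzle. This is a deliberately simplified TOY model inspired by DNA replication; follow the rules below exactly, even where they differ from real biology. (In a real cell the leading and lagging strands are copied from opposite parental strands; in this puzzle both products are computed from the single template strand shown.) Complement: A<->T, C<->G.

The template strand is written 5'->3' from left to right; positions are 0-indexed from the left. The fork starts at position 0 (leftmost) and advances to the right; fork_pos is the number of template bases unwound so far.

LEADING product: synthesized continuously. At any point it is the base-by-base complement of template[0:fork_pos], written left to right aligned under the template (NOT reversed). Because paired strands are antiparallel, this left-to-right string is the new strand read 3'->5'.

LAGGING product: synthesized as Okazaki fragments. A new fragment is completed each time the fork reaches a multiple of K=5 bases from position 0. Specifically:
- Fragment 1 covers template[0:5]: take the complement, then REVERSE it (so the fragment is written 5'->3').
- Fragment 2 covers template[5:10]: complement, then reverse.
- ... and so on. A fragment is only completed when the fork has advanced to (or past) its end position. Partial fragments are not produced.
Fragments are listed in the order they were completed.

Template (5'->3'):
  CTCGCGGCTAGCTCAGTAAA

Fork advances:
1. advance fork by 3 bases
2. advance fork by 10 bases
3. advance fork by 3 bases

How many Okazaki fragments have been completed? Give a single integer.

Answer: 3

Derivation:
Step 1: advance 3 -> fork_pos = 0 + 3 = 3. Next multiple of 5 is 5 (not reached); still 0 fragment(s).
Step 2: advance 10 -> fork_pos = 3 + 10 = 13. Reached multiple(s) of 5: 5, 10 -> fragments 1-2 completed (2 total).
Step 3: advance 3 -> fork_pos = 13 + 3 = 16. Reached multiple(s) of 5: 15 -> fragment 3 completed (3 total).
Check: final fork_pos = 16; the multiples of 5 that are <= 16 are 5..15 -> 16 // 5 = 3 completed fragment(s).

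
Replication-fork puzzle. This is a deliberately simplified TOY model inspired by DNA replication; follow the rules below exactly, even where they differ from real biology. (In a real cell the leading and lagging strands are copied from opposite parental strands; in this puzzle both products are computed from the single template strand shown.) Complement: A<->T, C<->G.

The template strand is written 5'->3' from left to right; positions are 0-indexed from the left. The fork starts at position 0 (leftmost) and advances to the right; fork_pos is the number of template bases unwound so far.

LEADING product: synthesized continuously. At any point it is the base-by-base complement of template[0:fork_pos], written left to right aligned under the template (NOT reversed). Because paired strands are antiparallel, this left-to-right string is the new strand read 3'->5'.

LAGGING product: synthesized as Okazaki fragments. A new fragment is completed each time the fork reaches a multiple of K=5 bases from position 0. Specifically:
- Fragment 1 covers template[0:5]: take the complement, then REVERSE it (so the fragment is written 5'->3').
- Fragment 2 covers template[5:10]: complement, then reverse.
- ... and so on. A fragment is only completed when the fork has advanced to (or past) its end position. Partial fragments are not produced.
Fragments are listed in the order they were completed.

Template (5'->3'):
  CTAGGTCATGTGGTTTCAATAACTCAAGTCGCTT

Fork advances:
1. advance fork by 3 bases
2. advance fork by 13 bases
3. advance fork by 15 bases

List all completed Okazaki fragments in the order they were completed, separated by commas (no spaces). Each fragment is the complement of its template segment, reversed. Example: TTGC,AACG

Answer: CCTAG,CATGA,AACCA,ATTGA,GAGTT,GACTT

Derivation:
Step 1: advance 3 -> fork_pos = 0 + 3 = 3. Next multiple of 5 is 5 (not reached); still 0 fragment(s).
Step 2: advance 13 -> fork_pos = 3 + 13 = 16. Reached multiple(s) of 5: 5, 10, 15 -> fragments 1-3 completed (3 total).
Step 3: advance 15 -> fork_pos = 16 + 15 = 31. Reached multiple(s) of 5: 20, 25, 30 -> fragments 4-6 completed (6 total).
Final fork_pos = 31, so 6 fragment(s) are complete. Build each: template segment -> complement -> reverse.
Fragment 1: template[0:5] = CTAGG -> complement GATCC -> reversed CCTAG
Fragment 2: template[5:10] = TCATG -> complement AGTAC -> reversed CATGA
Fragment 3: template[10:15] = TGGTT -> complement ACCAA -> reversed AACCA
Fragment 4: template[15:20] = TCAAT -> complement AGTTA -> reversed ATTGA
Fragment 5: template[20:25] = AACTC -> complement TTGAG -> reversed GAGTT
Fragment 6: template[25:30] = AAGTC -> complement TTCAG -> reversed GACTT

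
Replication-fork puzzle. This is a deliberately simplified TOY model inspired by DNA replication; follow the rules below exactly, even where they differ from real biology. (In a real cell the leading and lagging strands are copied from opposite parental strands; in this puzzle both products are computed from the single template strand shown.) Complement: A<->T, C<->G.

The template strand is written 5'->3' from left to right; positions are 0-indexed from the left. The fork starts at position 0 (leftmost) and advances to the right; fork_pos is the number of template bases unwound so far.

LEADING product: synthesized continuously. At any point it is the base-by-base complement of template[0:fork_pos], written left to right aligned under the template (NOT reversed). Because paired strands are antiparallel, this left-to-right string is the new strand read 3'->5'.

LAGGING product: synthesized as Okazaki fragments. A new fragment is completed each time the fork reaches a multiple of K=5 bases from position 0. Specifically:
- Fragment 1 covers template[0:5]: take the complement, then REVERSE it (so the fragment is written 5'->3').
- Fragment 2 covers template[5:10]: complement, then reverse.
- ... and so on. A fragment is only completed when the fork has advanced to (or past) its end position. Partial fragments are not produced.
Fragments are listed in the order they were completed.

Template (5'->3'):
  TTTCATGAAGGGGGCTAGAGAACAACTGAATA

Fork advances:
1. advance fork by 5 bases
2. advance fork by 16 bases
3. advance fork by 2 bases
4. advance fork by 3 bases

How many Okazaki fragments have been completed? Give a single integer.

Answer: 5

Derivation:
Step 1: advance 5 -> fork_pos = 0 + 5 = 5. Reached multiple(s) of 5: 5 -> fragment 1 completed (1 total).
Step 2: advance 16 -> fork_pos = 5 + 16 = 21. Reached multiple(s) of 5: 10, 15, 20 -> fragments 2-4 completed (4 total).
Step 3: advance 2 -> fork_pos = 21 + 2 = 23. Next multiple of 5 is 25 (not reached); still 4 fragment(s).
Step 4: advance 3 -> fork_pos = 23 + 3 = 26. Reached multiple(s) of 5: 25 -> fragment 5 completed (5 total).
Check: final fork_pos = 26; the multiples of 5 that are <= 26 are 5..25 -> 26 // 5 = 5 completed fragment(s).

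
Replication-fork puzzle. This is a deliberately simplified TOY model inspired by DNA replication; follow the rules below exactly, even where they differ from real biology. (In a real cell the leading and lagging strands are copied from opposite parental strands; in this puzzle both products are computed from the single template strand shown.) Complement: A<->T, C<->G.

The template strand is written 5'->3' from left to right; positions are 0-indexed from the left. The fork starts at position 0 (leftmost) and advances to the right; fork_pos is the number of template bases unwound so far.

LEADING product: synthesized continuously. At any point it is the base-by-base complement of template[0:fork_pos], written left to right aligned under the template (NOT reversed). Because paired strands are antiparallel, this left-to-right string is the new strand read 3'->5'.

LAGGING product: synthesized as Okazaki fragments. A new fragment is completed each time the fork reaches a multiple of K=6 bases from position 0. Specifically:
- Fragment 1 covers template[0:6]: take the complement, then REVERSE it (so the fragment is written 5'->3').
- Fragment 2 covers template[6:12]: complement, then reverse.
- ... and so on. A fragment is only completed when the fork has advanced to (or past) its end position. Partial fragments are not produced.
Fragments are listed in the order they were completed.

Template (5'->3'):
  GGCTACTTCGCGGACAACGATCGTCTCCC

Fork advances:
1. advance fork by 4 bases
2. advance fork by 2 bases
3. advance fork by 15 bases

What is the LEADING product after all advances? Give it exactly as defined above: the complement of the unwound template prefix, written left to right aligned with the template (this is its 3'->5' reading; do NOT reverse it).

Step 1: advance 4 -> fork_pos = 0 + 4 = 4.
Step 2: advance 2 -> fork_pos = 4 + 2 = 6.
Step 3: advance 15 -> fork_pos = 6 + 15 = 21.
Unwound prefix: template[0:21] = GGCTACTTCGCGGACAACGAT
Complement it base by base (A<->T, C<->G), keeping left-to-right order:
  [0:5] GGCTA -> CCGAT
  [5:10] CTTCG -> GAAGC
  [10:15] CGGAC -> GCCTG
  [15:20] AACGA -> TTGCT
  [20:21] T -> A
Concatenate: CCGATGAAGCGCCTGTTGCTA (length 21; written aligned with the template, i.e. 3'->5').

Answer: CCGATGAAGCGCCTGTTGCTA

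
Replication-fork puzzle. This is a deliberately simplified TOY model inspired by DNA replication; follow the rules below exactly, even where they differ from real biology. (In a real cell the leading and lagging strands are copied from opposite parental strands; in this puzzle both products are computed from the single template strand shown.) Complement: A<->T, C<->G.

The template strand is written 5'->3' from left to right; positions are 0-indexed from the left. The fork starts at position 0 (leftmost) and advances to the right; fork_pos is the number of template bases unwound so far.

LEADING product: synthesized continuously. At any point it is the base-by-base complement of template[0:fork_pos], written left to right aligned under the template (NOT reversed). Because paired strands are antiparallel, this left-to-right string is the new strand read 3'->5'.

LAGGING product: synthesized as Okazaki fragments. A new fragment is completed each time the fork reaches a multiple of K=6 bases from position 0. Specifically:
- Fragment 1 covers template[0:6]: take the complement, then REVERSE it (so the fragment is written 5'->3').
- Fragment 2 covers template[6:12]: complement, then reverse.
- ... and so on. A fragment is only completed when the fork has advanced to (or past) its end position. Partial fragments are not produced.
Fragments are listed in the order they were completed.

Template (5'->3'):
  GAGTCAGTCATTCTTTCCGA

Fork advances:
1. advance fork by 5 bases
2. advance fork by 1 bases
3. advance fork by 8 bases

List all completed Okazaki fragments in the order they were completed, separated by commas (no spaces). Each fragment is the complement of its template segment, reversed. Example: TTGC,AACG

Step 1: advance 5 -> fork_pos = 0 + 5 = 5. Next multiple of 6 is 6 (not reached); still 0 fragment(s).
Step 2: advance 1 -> fork_pos = 5 + 1 = 6. Reached multiple(s) of 6: 6 -> fragment 1 completed (1 total).
Step 3: advance 8 -> fork_pos = 6 + 8 = 14. Reached multiple(s) of 6: 12 -> fragment 2 completed (2 total).
Final fork_pos = 14, so 2 fragment(s) are complete. Build each: template segment -> complement -> reverse.
Fragment 1: template[0:6] = GAGTCA -> complement CTCAGT -> reversed TGACTC
Fragment 2: template[6:12] = GTCATT -> complement CAGTAA -> reversed AATGAC

Answer: TGACTC,AATGAC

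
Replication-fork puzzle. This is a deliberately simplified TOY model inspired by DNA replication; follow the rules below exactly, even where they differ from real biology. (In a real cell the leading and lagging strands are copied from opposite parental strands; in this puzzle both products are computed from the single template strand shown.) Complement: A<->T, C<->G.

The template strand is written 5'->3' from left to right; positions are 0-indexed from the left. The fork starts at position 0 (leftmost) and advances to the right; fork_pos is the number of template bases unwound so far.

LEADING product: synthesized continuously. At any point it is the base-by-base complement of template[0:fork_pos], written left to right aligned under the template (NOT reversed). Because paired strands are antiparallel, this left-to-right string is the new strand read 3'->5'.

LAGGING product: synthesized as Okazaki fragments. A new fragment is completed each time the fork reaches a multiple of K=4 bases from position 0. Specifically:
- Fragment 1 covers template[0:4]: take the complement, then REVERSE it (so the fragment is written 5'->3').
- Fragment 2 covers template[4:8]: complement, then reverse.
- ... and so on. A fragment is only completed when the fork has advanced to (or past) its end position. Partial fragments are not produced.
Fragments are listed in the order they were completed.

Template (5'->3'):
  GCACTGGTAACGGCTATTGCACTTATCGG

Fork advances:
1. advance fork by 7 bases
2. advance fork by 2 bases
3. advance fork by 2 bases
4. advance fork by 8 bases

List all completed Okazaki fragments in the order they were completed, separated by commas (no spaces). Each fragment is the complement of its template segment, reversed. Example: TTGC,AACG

Answer: GTGC,ACCA,CGTT,TAGC

Derivation:
Step 1: advance 7 -> fork_pos = 0 + 7 = 7. Reached multiple(s) of 4: 4 -> fragment 1 completed (1 total).
Step 2: advance 2 -> fork_pos = 7 + 2 = 9. Reached multiple(s) of 4: 8 -> fragment 2 completed (2 total).
Step 3: advance 2 -> fork_pos = 9 + 2 = 11. Next multiple of 4 is 12 (not reached); still 2 fragment(s).
Step 4: advance 8 -> fork_pos = 11 + 8 = 19. Reached multiple(s) of 4: 12, 16 -> fragments 3-4 completed (4 total).
Final fork_pos = 19, so 4 fragment(s) are complete. Build each: template segment -> complement -> reverse.
Fragment 1: template[0:4] = GCAC -> complement CGTG -> reversed GTGC
Fragment 2: template[4:8] = TGGT -> complement ACCA -> reversed ACCA
Fragment 3: template[8:12] = AACG -> complement TTGC -> reversed CGTT
Fragment 4: template[12:16] = GCTA -> complement CGAT -> reversed TAGC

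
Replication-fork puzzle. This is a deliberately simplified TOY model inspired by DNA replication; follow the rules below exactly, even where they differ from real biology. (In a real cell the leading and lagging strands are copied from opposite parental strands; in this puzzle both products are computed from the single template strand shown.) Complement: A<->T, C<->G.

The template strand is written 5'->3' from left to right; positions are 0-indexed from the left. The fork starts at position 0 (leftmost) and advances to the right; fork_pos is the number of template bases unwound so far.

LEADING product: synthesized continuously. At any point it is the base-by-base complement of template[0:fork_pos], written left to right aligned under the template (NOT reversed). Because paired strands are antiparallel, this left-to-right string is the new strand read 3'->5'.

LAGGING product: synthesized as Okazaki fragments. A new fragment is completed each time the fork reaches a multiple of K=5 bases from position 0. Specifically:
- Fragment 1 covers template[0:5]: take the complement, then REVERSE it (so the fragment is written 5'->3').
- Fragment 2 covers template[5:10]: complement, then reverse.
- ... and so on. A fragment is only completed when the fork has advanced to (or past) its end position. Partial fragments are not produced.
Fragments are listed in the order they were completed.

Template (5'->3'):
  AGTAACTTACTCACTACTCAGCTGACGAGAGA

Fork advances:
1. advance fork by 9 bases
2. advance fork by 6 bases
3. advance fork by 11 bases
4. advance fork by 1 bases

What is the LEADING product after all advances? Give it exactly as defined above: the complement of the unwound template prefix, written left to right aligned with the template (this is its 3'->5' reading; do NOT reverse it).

Step 1: advance 9 -> fork_pos = 0 + 9 = 9.
Step 2: advance 6 -> fork_pos = 9 + 6 = 15.
Step 3: advance 11 -> fork_pos = 15 + 11 = 26.
Step 4: advance 1 -> fork_pos = 26 + 1 = 27.
Unwound prefix: template[0:27] = AGTAACTTACTCACTACTCAGCTGACG
Complement it base by base (A<->T, C<->G), keeping left-to-right order:
  [0:5] AGTAA -> TCATT
  [5:10] CTTAC -> GAATG
  [10:15] TCACT -> AGTGA
  [15:20] ACTCA -> TGAGT
  [20:25] GCTGA -> CGACT
  [25:27] CG -> GC
Concatenate: TCATTGAATGAGTGATGAGTCGACTGC (length 27; written aligned with the template, i.e. 3'->5').

Answer: TCATTGAATGAGTGATGAGTCGACTGC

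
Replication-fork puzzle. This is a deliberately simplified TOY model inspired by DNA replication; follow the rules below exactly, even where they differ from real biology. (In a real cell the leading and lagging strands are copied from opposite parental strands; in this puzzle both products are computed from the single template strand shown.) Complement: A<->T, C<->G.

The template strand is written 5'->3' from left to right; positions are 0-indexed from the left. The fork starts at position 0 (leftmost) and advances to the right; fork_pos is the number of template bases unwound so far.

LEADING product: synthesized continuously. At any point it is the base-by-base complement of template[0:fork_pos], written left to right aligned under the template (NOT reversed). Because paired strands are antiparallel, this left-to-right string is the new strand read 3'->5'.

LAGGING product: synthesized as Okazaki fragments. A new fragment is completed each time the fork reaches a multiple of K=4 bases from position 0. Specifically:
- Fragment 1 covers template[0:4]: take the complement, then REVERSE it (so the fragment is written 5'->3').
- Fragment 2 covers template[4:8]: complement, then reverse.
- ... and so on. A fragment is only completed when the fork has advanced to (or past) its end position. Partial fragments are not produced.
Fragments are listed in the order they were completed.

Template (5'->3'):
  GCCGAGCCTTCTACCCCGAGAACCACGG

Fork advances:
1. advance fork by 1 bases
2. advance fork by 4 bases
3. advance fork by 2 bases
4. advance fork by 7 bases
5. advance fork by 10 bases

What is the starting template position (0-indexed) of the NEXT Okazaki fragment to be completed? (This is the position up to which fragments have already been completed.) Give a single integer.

Answer: 24

Derivation:
Step 1: advance 1 -> fork_pos = 0 + 1 = 1. Next multiple of 4 is 4 (not reached); still 0 fragment(s).
Step 2: advance 4 -> fork_pos = 1 + 4 = 5. Reached multiple(s) of 4: 4 -> fragment 1 completed (1 total).
Step 3: advance 2 -> fork_pos = 5 + 2 = 7. Next multiple of 4 is 8 (not reached); still 1 fragment(s).
Step 4: advance 7 -> fork_pos = 7 + 7 = 14. Reached multiple(s) of 4: 8, 12 -> fragments 2-3 completed (3 total).
Step 5: advance 10 -> fork_pos = 14 + 10 = 24. Reached multiple(s) of 4: 16, 20, 24 -> fragments 4-6 completed (6 total).
6 fragment(s) completed, covering template[0:24] (6 x 4 = 24). The next fragment, fragment 7, covers template[24:28], so it starts at position 24.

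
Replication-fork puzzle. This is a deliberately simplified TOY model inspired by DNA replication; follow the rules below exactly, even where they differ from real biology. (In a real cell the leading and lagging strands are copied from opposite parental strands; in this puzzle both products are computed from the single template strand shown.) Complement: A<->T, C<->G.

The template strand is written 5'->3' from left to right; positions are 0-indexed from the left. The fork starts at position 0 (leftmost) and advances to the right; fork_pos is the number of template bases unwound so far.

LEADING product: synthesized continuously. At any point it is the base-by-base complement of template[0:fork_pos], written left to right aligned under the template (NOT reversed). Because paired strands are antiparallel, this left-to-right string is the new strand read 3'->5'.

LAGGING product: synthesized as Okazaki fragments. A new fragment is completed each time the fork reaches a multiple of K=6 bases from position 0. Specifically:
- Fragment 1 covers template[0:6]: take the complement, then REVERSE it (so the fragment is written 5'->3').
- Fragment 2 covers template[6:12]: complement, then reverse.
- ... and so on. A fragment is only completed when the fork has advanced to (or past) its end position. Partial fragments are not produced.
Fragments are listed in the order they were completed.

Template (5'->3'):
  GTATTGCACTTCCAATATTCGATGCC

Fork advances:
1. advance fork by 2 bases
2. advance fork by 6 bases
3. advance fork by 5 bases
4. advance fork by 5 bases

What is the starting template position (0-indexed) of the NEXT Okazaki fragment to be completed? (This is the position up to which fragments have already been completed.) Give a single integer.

Step 1: advance 2 -> fork_pos = 0 + 2 = 2. Next multiple of 6 is 6 (not reached); still 0 fragment(s).
Step 2: advance 6 -> fork_pos = 2 + 6 = 8. Reached multiple(s) of 6: 6 -> fragment 1 completed (1 total).
Step 3: advance 5 -> fork_pos = 8 + 5 = 13. Reached multiple(s) of 6: 12 -> fragment 2 completed (2 total).
Step 4: advance 5 -> fork_pos = 13 + 5 = 18. Reached multiple(s) of 6: 18 -> fragment 3 completed (3 total).
3 fragment(s) completed, covering template[0:18] (3 x 6 = 18). The next fragment, fragment 4, covers template[18:24], so it starts at position 18.

Answer: 18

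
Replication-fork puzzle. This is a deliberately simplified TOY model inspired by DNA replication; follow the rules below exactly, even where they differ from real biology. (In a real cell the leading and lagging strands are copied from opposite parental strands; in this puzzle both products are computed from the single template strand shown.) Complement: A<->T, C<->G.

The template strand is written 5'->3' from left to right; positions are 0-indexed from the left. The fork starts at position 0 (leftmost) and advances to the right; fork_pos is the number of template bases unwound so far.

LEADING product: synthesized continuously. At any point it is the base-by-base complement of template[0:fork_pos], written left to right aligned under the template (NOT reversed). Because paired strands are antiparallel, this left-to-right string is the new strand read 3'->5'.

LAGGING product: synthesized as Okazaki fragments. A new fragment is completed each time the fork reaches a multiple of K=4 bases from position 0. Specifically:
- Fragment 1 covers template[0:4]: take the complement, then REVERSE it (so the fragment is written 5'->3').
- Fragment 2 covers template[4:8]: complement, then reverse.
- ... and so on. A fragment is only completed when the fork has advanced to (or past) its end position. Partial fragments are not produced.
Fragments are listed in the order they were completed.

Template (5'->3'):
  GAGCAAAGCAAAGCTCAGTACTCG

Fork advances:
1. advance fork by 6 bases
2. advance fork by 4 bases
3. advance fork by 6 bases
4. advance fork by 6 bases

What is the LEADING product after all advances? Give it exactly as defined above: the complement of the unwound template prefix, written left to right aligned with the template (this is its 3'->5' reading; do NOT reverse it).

Answer: CTCGTTTCGTTTCGAGTCATGA

Derivation:
Step 1: advance 6 -> fork_pos = 0 + 6 = 6.
Step 2: advance 4 -> fork_pos = 6 + 4 = 10.
Step 3: advance 6 -> fork_pos = 10 + 6 = 16.
Step 4: advance 6 -> fork_pos = 16 + 6 = 22.
Unwound prefix: template[0:22] = GAGCAAAGCAAAGCTCAGTACT
Complement it base by base (A<->T, C<->G), keeping left-to-right order:
  [0:5] GAGCA -> CTCGT
  [5:10] AAGCA -> TTCGT
  [10:15] AAGCT -> TTCGA
  [15:20] CAGTA -> GTCAT
  [20:22] CT -> GA
Concatenate: CTCGTTTCGTTTCGAGTCATGA (length 22; written aligned with the template, i.e. 3'->5').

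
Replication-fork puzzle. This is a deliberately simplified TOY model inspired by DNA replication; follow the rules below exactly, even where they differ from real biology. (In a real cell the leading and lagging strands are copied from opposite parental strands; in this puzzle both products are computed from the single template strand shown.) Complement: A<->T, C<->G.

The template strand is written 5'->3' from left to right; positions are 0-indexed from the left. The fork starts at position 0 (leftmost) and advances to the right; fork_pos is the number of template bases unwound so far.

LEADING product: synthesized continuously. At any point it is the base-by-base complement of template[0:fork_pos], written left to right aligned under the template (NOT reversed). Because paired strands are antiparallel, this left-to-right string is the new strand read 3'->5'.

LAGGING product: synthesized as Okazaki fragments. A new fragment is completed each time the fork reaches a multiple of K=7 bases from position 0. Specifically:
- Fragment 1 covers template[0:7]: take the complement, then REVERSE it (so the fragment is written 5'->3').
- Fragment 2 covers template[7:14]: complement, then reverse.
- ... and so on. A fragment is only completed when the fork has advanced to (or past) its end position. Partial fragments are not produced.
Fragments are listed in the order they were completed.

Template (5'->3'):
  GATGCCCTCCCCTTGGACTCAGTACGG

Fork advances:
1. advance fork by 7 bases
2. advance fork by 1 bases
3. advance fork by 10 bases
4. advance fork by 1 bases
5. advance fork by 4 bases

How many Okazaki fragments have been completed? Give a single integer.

Step 1: advance 7 -> fork_pos = 0 + 7 = 7. Reached multiple(s) of 7: 7 -> fragment 1 completed (1 total).
Step 2: advance 1 -> fork_pos = 7 + 1 = 8. Next multiple of 7 is 14 (not reached); still 1 fragment(s).
Step 3: advance 10 -> fork_pos = 8 + 10 = 18. Reached multiple(s) of 7: 14 -> fragment 2 completed (2 total).
Step 4: advance 1 -> fork_pos = 18 + 1 = 19. Next multiple of 7 is 21 (not reached); still 2 fragment(s).
Step 5: advance 4 -> fork_pos = 19 + 4 = 23. Reached multiple(s) of 7: 21 -> fragment 3 completed (3 total).
Check: final fork_pos = 23; the multiples of 7 that are <= 23 are 7..21 -> 23 // 7 = 3 completed fragment(s).

Answer: 3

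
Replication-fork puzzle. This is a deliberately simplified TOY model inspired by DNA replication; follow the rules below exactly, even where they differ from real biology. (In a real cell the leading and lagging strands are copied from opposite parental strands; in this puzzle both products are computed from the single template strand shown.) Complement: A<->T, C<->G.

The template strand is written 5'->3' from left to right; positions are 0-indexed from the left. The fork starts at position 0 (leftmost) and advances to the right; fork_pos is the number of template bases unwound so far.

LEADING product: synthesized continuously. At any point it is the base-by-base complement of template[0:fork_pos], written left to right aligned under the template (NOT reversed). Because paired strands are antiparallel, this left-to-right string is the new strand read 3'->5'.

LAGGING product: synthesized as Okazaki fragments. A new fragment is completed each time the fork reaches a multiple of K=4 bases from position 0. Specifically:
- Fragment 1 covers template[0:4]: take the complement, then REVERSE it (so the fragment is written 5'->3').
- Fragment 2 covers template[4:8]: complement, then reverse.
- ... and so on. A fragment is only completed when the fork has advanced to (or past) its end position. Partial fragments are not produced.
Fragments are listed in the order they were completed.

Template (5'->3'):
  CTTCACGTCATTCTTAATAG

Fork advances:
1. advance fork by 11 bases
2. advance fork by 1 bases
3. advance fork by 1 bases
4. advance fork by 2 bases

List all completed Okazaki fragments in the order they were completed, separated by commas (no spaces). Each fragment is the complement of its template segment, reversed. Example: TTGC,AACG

Answer: GAAG,ACGT,AATG

Derivation:
Step 1: advance 11 -> fork_pos = 0 + 11 = 11. Reached multiple(s) of 4: 4, 8 -> fragments 1-2 completed (2 total).
Step 2: advance 1 -> fork_pos = 11 + 1 = 12. Reached multiple(s) of 4: 12 -> fragment 3 completed (3 total).
Step 3: advance 1 -> fork_pos = 12 + 1 = 13. Next multiple of 4 is 16 (not reached); still 3 fragment(s).
Step 4: advance 2 -> fork_pos = 13 + 2 = 15. Next multiple of 4 is 16 (not reached); still 3 fragment(s).
Final fork_pos = 15, so 3 fragment(s) are complete. Build each: template segment -> complement -> reverse.
Fragment 1: template[0:4] = CTTC -> complement GAAG -> reversed GAAG
Fragment 2: template[4:8] = ACGT -> complement TGCA -> reversed ACGT
Fragment 3: template[8:12] = CATT -> complement GTAA -> reversed AATG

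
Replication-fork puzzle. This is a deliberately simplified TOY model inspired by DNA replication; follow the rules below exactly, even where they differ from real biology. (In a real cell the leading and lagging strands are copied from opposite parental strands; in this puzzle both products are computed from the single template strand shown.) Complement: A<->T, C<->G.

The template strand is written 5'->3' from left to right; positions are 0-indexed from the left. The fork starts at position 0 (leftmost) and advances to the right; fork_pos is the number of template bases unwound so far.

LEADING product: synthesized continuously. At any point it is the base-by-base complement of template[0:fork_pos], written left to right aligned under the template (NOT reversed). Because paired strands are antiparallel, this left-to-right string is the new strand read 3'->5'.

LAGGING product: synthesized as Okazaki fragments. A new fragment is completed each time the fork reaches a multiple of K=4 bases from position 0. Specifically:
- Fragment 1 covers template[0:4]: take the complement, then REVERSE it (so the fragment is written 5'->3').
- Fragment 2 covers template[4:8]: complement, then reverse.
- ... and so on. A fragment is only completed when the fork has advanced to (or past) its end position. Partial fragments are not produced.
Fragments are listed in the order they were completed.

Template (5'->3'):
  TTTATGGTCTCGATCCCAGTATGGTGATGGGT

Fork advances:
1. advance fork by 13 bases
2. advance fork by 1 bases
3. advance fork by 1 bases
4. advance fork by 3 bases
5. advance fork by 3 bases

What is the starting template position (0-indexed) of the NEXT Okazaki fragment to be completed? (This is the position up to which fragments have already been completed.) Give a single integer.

Answer: 20

Derivation:
Step 1: advance 13 -> fork_pos = 0 + 13 = 13. Reached multiple(s) of 4: 4, 8, 12 -> fragments 1-3 completed (3 total).
Step 2: advance 1 -> fork_pos = 13 + 1 = 14. Next multiple of 4 is 16 (not reached); still 3 fragment(s).
Step 3: advance 1 -> fork_pos = 14 + 1 = 15. Next multiple of 4 is 16 (not reached); still 3 fragment(s).
Step 4: advance 3 -> fork_pos = 15 + 3 = 18. Reached multiple(s) of 4: 16 -> fragment 4 completed (4 total).
Step 5: advance 3 -> fork_pos = 18 + 3 = 21. Reached multiple(s) of 4: 20 -> fragment 5 completed (5 total).
5 fragment(s) completed, covering template[0:20] (5 x 4 = 20). The next fragment, fragment 6, covers template[20:24], so it starts at position 20.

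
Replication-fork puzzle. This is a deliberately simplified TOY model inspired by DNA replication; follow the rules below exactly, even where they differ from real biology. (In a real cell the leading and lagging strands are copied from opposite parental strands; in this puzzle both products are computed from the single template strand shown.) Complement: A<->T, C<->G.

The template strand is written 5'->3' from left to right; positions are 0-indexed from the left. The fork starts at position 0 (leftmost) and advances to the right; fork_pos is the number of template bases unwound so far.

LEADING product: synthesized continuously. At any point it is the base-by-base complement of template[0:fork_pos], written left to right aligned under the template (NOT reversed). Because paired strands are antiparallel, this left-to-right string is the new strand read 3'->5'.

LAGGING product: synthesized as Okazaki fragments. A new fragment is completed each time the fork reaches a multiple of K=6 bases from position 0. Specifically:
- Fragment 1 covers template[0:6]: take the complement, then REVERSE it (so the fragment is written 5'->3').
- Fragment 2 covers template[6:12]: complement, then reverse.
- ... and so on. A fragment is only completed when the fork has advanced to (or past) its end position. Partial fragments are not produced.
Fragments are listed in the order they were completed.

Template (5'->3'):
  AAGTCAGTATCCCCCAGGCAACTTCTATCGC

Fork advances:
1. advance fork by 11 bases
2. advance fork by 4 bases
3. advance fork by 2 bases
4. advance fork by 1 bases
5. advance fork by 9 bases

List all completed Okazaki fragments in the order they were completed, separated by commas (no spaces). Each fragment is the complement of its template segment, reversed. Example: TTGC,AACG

Answer: TGACTT,GGATAC,CCTGGG,AAGTTG

Derivation:
Step 1: advance 11 -> fork_pos = 0 + 11 = 11. Reached multiple(s) of 6: 6 -> fragment 1 completed (1 total).
Step 2: advance 4 -> fork_pos = 11 + 4 = 15. Reached multiple(s) of 6: 12 -> fragment 2 completed (2 total).
Step 3: advance 2 -> fork_pos = 15 + 2 = 17. Next multiple of 6 is 18 (not reached); still 2 fragment(s).
Step 4: advance 1 -> fork_pos = 17 + 1 = 18. Reached multiple(s) of 6: 18 -> fragment 3 completed (3 total).
Step 5: advance 9 -> fork_pos = 18 + 9 = 27. Reached multiple(s) of 6: 24 -> fragment 4 completed (4 total).
Final fork_pos = 27, so 4 fragment(s) are complete. Build each: template segment -> complement -> reverse.
Fragment 1: template[0:6] = AAGTCA -> complement TTCAGT -> reversed TGACTT
Fragment 2: template[6:12] = GTATCC -> complement CATAGG -> reversed GGATAC
Fragment 3: template[12:18] = CCCAGG -> complement GGGTCC -> reversed CCTGGG
Fragment 4: template[18:24] = CAACTT -> complement GTTGAA -> reversed AAGTTG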